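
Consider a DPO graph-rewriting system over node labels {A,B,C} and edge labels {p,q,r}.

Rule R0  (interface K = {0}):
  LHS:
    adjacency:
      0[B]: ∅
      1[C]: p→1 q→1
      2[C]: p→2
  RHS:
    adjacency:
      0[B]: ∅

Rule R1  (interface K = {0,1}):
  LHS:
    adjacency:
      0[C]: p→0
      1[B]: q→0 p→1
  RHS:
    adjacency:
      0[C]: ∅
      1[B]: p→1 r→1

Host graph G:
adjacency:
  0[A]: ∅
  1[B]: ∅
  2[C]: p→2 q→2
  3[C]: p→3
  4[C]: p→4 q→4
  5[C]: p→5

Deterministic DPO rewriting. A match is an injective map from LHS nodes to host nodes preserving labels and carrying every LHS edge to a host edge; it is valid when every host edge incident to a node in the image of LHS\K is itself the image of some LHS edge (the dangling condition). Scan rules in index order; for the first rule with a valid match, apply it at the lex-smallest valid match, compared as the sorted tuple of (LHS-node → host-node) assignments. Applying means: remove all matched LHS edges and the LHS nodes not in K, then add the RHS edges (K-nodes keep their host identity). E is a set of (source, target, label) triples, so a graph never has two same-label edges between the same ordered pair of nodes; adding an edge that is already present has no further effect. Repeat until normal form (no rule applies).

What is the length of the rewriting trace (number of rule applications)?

[0] host  ⇒  6 nodes, 6 edges  {2-p->2 2-q->2 3-p->3 4-p->4 4-q->4 5-p->5}
[1] R0 @ {0↦1, 1↦2, 2↦3}  ⇒  4 nodes, 3 edges  {4-p->4 4-q->4 5-p->5}
[2] R0 @ {0↦1, 1↦4, 2↦5}  ⇒  2 nodes, 0 edges  {∅}
halt: no rule applies after step 2

Answer: 2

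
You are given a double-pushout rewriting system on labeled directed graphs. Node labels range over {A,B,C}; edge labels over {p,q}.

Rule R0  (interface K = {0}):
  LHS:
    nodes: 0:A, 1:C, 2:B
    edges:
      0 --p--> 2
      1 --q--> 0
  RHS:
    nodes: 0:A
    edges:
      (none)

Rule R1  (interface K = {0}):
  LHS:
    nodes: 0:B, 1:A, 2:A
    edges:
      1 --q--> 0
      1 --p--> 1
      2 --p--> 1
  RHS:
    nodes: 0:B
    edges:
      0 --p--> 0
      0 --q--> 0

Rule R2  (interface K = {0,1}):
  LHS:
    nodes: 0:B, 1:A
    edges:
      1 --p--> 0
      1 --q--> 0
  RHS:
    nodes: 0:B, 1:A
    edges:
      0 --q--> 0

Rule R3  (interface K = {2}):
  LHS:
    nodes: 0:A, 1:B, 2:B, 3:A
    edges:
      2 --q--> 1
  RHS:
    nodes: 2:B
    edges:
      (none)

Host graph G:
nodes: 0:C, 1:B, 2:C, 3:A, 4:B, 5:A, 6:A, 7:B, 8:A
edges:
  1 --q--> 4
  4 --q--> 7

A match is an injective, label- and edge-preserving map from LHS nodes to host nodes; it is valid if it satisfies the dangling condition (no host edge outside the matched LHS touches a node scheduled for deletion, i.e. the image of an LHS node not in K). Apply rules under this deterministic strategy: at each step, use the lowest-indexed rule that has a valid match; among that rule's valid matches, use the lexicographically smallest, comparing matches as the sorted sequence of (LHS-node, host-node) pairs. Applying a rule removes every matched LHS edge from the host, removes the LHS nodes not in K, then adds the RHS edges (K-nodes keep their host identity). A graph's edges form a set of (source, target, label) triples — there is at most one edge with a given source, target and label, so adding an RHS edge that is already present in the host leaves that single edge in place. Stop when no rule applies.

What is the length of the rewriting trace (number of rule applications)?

Answer: 2

Rewrite trace:
start.  V:9 E:2  edges: 1-q->4 4-q->7
1. fire R3 via {0↦3, 1↦7, 2↦4, 3↦5}  →  V:6 E:1  edges: 1-q->4
2. fire R3 via {0↦6, 1↦4, 2↦1, 3↦8}  →  V:3 E:0  edges: ∅
halt: no rule applies after step 2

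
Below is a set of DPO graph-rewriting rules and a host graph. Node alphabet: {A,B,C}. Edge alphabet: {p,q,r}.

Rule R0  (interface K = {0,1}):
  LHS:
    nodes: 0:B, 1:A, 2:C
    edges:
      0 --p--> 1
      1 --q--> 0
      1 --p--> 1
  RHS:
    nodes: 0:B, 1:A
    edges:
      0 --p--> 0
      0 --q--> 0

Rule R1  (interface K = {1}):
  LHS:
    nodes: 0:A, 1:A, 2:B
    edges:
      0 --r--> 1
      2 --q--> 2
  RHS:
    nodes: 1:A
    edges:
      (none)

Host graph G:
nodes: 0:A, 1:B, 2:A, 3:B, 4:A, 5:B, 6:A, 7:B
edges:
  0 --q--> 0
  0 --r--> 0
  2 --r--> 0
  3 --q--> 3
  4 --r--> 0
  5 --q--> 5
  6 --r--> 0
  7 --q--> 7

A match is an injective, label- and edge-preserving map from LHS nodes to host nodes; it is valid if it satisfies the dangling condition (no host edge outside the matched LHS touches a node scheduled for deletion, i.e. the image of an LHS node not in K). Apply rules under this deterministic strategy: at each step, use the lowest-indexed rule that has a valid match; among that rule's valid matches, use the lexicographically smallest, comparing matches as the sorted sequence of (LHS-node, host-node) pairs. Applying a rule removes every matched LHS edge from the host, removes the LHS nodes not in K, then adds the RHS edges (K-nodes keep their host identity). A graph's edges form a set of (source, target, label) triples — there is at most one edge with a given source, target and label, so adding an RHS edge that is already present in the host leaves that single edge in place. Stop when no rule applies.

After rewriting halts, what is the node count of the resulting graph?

Answer: 2

Steps:
start.  V:8 E:8  edges: 0-q->0 0-r->0 2-r->0 3-q->3 4-r->0 5-q->5 6-r->0 7-q->7
1. fire R1 via {0↦2, 1↦0, 2↦3}  →  V:6 E:6  edges: 0-q->0 0-r->0 4-r->0 5-q->5 6-r->0 7-q->7
2. fire R1 via {0↦4, 1↦0, 2↦5}  →  V:4 E:4  edges: 0-q->0 0-r->0 6-r->0 7-q->7
3. fire R1 via {0↦6, 1↦0, 2↦7}  →  V:2 E:2  edges: 0-q->0 0-r->0
final graph: no rule applies after step 3
NF nodes: {0:A, 1:B}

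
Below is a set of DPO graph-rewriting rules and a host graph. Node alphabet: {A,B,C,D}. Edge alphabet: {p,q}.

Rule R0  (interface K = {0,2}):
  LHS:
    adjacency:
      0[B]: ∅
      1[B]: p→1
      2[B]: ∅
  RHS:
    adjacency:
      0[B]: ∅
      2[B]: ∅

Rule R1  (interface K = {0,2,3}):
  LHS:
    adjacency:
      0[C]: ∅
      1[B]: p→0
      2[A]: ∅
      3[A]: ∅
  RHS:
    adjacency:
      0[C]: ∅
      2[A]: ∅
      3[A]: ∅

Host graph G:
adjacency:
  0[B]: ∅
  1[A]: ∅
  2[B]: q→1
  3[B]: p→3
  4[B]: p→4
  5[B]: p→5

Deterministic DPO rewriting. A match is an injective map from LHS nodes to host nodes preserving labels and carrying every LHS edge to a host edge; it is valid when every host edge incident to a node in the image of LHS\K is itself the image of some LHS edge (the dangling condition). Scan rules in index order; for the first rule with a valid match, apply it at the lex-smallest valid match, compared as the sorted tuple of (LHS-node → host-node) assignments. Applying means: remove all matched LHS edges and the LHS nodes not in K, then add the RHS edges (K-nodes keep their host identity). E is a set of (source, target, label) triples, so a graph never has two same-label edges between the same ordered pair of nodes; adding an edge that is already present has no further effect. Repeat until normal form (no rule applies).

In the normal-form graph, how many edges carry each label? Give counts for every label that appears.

[0] host  ⇒  6 nodes, 4 edges  {2-q->1 3-p->3 4-p->4 5-p->5}
[1] R0 @ {0↦0, 1↦3, 2↦2}  ⇒  5 nodes, 3 edges  {2-q->1 4-p->4 5-p->5}
[2] R0 @ {0↦0, 1↦4, 2↦2}  ⇒  4 nodes, 2 edges  {2-q->1 5-p->5}
[3] R0 @ {0↦0, 1↦5, 2↦2}  ⇒  3 nodes, 1 edges  {2-q->1}
final graph: no rule applies after step 3
NF edges: [(2, 1, 'q')]

Answer: q:1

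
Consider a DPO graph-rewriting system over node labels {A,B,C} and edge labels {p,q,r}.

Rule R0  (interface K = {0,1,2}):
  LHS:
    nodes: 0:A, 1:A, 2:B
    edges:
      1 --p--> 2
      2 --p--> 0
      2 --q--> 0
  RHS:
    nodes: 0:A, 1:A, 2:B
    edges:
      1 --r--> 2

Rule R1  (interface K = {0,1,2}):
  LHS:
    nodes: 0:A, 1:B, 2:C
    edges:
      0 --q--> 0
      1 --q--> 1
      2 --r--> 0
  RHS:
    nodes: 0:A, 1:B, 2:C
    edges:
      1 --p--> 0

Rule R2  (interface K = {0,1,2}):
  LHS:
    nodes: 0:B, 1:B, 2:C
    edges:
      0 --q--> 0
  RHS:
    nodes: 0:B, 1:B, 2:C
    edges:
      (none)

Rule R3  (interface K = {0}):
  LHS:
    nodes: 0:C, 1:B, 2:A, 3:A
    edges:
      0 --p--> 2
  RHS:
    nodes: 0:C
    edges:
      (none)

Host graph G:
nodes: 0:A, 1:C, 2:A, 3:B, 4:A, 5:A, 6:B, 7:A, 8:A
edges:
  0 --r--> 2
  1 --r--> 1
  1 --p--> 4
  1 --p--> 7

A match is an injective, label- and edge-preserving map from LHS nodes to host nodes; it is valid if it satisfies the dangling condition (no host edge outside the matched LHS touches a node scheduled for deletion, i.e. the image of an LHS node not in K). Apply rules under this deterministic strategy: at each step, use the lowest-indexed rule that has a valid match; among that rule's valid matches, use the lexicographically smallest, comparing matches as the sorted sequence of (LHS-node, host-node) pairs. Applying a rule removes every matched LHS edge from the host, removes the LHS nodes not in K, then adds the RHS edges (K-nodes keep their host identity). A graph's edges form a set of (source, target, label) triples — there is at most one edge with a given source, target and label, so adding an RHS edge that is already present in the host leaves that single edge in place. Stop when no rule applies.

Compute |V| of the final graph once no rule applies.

[0] host  ⇒  9 nodes, 4 edges  {0-r->2 1-r->1 1-p->4 1-p->7}
[1] R3 @ {0↦1, 1↦3, 2↦4, 3↦5}  ⇒  6 nodes, 3 edges  {0-r->2 1-r->1 1-p->7}
[2] R3 @ {0↦1, 1↦6, 2↦7, 3↦8}  ⇒  3 nodes, 2 edges  {0-r->2 1-r->1}
normal form: no rule applies after step 2
NF nodes: {0:A, 1:C, 2:A}

Answer: 3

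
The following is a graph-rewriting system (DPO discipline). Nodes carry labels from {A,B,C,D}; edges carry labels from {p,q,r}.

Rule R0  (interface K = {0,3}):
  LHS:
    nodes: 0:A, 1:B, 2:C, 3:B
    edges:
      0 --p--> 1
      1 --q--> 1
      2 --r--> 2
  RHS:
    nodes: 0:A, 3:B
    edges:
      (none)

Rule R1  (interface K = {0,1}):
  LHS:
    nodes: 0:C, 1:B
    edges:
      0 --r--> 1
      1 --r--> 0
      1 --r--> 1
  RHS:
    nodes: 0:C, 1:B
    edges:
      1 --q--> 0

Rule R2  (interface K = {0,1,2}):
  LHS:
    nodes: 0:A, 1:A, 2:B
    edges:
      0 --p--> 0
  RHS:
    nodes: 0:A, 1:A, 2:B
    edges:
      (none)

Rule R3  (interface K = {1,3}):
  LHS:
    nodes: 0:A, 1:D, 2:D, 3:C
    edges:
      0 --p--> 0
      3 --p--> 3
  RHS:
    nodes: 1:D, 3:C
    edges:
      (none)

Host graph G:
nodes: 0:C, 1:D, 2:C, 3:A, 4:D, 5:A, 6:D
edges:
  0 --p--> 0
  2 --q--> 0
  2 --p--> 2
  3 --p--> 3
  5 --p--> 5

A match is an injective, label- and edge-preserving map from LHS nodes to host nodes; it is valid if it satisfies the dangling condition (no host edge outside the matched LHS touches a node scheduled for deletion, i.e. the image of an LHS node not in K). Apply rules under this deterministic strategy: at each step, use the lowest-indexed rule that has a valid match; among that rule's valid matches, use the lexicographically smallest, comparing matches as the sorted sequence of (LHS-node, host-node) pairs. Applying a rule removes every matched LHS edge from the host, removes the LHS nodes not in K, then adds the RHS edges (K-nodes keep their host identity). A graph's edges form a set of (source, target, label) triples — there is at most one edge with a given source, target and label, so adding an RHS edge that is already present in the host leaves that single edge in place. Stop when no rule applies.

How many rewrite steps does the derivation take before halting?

Answer: 2

Derivation:
initial: |V|=7 |E|=5  E = 0-p->0 2-q->0 2-p->2 3-p->3 5-p->5
step 1: apply R3 at {0↦3, 1↦1, 2↦4, 3↦0}  → |V|=5 |E|=3  E = 2-q->0 2-p->2 5-p->5
step 2: apply R3 at {0↦5, 1↦1, 2↦6, 3↦2}  → |V|=3 |E|=1  E = 2-q->0
normal form: no rule applies after step 2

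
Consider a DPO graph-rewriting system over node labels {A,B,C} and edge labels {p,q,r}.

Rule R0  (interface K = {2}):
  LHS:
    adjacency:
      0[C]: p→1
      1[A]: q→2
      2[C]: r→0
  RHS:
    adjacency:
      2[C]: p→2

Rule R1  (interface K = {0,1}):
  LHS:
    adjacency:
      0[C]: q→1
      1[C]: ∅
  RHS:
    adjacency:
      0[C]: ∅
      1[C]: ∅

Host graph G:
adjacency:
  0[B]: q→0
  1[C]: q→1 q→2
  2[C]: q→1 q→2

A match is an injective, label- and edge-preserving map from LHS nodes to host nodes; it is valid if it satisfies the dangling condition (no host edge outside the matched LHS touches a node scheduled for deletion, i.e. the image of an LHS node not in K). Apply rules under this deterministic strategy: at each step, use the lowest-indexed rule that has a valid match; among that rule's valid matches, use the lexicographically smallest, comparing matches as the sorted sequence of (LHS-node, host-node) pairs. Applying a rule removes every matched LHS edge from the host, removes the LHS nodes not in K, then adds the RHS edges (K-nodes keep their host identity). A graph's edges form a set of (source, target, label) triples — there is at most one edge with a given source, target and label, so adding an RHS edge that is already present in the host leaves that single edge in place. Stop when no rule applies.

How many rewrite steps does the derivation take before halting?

Answer: 2

Rewrite trace:
start.  V:3 E:5  edges: 0-q->0 1-q->1 1-q->2 2-q->1 2-q->2
1. fire R1 via {0↦1, 1↦2}  →  V:3 E:4  edges: 0-q->0 1-q->1 2-q->1 2-q->2
2. fire R1 via {0↦2, 1↦1}  →  V:3 E:3  edges: 0-q->0 1-q->1 2-q->2
normal form: no rule applies after step 2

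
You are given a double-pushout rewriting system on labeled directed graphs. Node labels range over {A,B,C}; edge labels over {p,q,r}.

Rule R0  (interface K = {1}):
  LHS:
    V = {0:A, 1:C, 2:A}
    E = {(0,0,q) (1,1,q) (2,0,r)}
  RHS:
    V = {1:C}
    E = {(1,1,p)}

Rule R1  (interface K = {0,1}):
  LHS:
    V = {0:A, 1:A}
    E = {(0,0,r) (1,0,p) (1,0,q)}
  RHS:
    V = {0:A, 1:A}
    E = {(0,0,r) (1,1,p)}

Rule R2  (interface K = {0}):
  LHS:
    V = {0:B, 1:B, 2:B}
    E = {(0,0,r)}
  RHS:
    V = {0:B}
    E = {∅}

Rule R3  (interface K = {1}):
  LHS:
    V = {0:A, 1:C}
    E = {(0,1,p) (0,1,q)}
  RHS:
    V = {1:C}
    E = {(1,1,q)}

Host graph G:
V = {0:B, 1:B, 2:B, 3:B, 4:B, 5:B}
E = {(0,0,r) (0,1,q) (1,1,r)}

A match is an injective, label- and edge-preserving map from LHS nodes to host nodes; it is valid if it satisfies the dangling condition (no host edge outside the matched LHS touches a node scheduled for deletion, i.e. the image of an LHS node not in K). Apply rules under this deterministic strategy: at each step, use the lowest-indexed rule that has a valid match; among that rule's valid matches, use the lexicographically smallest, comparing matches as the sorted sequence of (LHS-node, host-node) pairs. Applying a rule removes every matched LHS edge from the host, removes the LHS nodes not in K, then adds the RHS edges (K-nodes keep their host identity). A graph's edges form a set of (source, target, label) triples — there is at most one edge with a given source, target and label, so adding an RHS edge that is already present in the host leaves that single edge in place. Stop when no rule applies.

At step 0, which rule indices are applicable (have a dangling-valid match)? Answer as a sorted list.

R0: no valid match — LHS pattern not found
R1: no valid match — LHS pattern not found
R2: 24 valid matches — {0↦0, 1↦2, 2↦3}, {0↦0, 1↦2, 2↦4}, {0↦0, 1↦2, 2↦5} (+21 more)
R3: no valid match — LHS pattern not found

Answer: [R2]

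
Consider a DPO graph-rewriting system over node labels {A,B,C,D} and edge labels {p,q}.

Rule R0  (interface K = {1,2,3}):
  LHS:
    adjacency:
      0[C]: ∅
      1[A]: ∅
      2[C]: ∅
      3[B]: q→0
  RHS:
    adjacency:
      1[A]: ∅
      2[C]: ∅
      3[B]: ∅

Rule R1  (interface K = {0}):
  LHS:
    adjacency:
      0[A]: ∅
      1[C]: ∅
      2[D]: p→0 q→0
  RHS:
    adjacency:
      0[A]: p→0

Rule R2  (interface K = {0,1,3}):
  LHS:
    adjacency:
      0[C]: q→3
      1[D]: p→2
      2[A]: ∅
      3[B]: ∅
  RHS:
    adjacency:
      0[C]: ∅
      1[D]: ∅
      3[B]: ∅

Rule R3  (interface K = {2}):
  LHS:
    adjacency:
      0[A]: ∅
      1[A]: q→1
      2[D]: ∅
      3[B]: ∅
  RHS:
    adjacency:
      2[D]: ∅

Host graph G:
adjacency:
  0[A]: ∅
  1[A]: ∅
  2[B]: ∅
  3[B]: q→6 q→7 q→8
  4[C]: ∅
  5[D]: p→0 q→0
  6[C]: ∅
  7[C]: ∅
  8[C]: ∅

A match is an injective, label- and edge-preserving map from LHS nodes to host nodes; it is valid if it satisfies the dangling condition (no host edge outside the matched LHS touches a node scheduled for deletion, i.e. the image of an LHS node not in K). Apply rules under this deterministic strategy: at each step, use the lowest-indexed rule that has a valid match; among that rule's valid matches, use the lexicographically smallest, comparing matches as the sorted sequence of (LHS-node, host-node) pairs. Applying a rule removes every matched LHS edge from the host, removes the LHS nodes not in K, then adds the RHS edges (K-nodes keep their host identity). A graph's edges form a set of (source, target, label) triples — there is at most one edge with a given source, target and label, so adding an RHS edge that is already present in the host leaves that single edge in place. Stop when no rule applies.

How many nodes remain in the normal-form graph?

Answer: 4

Derivation:
[0] host  ⇒  9 nodes, 5 edges  {3-q->6 3-q->7 3-q->8 5-p->0 5-q->0}
[1] R0 @ {0↦6, 1↦0, 2↦4, 3↦3}  ⇒  8 nodes, 4 edges  {3-q->7 3-q->8 5-p->0 5-q->0}
[2] R0 @ {0↦7, 1↦0, 2↦4, 3↦3}  ⇒  7 nodes, 3 edges  {3-q->8 5-p->0 5-q->0}
[3] R0 @ {0↦8, 1↦0, 2↦4, 3↦3}  ⇒  6 nodes, 2 edges  {5-p->0 5-q->0}
[4] R1 @ {0↦0, 1↦4, 2↦5}  ⇒  4 nodes, 1 edges  {0-p->0}
normal form: no rule applies after step 4
NF nodes: {0:A, 1:A, 2:B, 3:B}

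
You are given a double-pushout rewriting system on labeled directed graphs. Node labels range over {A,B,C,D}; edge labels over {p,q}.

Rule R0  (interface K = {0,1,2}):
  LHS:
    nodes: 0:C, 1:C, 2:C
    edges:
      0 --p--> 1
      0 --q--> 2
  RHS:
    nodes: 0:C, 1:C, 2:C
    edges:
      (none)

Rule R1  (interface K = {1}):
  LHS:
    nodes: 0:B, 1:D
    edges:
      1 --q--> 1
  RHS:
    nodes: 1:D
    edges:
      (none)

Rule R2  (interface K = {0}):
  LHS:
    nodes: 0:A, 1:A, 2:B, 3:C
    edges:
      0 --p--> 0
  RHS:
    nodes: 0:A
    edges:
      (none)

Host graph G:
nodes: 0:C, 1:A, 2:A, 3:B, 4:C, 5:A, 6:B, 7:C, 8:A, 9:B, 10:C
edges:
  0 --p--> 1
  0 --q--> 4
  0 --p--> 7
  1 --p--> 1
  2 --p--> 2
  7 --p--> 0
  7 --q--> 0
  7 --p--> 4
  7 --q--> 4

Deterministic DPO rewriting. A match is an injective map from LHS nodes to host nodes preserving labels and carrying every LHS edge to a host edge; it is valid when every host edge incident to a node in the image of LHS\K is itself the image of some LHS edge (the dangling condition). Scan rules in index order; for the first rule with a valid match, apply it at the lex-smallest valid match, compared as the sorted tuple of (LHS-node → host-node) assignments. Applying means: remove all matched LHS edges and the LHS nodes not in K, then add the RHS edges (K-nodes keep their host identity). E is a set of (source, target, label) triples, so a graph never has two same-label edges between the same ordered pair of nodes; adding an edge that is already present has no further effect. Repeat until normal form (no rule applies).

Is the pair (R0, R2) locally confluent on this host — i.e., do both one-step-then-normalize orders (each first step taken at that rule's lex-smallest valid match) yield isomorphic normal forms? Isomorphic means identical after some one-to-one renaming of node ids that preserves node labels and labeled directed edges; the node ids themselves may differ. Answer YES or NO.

branch R0-first: apply at {0↦0, 1↦7, 2↦4} → |E|=7, then 4 more step(s) → NF |V|=5 |E|=1 V={0:C, 1:A, 2:A, 9:B, 10:C} E=0-p->1
branch R2-first: apply at {0↦1, 1↦5, 2↦3, 3↦10} → |E|=8, then 4 more step(s) → NF |V|=5 |E|=1 V={0:C, 1:A, 2:A, 7:C, 9:B} E=0-p->1
graphs isomorphic (equal up to label-preserving node renaming)

Answer: YES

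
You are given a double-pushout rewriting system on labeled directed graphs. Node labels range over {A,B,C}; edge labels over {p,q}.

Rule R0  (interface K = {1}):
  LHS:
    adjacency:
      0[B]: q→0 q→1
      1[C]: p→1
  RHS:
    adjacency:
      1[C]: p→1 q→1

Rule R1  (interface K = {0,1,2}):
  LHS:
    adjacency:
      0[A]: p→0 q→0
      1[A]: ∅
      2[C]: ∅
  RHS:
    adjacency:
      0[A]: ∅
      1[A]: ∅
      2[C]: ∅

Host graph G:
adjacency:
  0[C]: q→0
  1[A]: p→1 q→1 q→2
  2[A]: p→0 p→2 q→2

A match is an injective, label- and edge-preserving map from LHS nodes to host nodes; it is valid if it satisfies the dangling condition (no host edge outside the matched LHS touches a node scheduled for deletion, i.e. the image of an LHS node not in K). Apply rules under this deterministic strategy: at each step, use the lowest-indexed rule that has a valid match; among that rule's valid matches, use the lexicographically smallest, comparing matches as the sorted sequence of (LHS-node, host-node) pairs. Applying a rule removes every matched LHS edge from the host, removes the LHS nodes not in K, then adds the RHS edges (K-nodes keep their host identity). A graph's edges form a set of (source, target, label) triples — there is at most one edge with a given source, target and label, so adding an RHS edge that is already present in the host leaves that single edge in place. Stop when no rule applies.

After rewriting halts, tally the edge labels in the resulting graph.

Answer: p:1 q:2

Steps:
start.  V:3 E:7  edges: 0-q->0 1-p->1 1-q->1 1-q->2 2-p->0 2-p->2 2-q->2
1. fire R1 via {0↦1, 1↦2, 2↦0}  →  V:3 E:5  edges: 0-q->0 1-q->2 2-p->0 2-p->2 2-q->2
2. fire R1 via {0↦2, 1↦1, 2↦0}  →  V:3 E:3  edges: 0-q->0 1-q->2 2-p->0
final graph: no rule applies after step 2
NF edges: [(0, 0, 'q'), (1, 2, 'q'), (2, 0, 'p')]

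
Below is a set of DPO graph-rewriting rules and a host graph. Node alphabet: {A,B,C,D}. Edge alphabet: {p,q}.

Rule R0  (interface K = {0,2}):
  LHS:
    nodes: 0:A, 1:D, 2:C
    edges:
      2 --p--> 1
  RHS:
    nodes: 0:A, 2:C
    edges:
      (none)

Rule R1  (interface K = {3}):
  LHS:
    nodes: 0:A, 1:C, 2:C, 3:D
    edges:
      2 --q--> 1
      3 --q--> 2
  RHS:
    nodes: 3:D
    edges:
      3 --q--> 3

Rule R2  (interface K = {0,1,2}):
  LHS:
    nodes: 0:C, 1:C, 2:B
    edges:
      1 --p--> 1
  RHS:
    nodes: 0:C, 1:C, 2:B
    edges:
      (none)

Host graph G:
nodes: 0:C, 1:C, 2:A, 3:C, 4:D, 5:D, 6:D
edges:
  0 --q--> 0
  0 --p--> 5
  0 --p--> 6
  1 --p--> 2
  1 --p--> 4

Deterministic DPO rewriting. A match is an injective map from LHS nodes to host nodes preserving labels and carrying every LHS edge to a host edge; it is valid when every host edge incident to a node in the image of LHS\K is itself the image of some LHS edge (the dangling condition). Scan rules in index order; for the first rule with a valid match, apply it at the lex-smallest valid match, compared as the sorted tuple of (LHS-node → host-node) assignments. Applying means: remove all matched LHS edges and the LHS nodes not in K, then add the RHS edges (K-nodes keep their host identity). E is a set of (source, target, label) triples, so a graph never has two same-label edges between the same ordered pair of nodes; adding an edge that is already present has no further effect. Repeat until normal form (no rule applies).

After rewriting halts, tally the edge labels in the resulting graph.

initial: |V|=7 |E|=5  E = 0-q->0 0-p->5 0-p->6 1-p->2 1-p->4
step 1: apply R0 at {0↦2, 1↦4, 2↦1}  → |V|=6 |E|=4  E = 0-q->0 0-p->5 0-p->6 1-p->2
step 2: apply R0 at {0↦2, 1↦5, 2↦0}  → |V|=5 |E|=3  E = 0-q->0 0-p->6 1-p->2
step 3: apply R0 at {0↦2, 1↦6, 2↦0}  → |V|=4 |E|=2  E = 0-q->0 1-p->2
halt: no rule applies after step 3
NF edges: [(0, 0, 'q'), (1, 2, 'p')]

Answer: p:1 q:1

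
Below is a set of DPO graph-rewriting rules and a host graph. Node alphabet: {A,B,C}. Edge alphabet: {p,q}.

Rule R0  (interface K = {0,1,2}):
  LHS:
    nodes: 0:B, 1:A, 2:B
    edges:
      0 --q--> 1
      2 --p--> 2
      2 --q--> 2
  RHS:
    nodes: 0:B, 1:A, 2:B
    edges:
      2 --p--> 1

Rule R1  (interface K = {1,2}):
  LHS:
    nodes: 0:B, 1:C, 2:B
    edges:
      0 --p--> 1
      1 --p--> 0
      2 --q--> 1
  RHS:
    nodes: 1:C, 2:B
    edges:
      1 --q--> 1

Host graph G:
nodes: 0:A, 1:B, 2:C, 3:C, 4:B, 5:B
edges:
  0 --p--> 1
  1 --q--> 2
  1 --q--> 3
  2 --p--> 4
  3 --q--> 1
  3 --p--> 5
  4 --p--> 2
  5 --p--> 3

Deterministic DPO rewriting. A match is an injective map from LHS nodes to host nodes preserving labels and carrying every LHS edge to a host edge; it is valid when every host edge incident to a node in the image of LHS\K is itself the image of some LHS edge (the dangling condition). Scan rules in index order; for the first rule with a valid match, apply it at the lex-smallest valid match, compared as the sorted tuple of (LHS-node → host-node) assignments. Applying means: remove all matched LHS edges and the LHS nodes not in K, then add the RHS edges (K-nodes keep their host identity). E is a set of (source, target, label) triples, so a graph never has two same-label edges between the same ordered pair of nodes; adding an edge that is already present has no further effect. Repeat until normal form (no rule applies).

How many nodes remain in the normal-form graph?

[0] host  ⇒  6 nodes, 8 edges  {0-p->1 1-q->2 1-q->3 2-p->4 3-q->1 3-p->5 4-p->2 5-p->3}
[1] R1 @ {0↦4, 1↦2, 2↦1}  ⇒  5 nodes, 6 edges  {0-p->1 1-q->3 2-q->2 3-q->1 3-p->5 5-p->3}
[2] R1 @ {0↦5, 1↦3, 2↦1}  ⇒  4 nodes, 4 edges  {0-p->1 2-q->2 3-q->1 3-q->3}
halt: no rule applies after step 2
NF nodes: {0:A, 1:B, 2:C, 3:C}

Answer: 4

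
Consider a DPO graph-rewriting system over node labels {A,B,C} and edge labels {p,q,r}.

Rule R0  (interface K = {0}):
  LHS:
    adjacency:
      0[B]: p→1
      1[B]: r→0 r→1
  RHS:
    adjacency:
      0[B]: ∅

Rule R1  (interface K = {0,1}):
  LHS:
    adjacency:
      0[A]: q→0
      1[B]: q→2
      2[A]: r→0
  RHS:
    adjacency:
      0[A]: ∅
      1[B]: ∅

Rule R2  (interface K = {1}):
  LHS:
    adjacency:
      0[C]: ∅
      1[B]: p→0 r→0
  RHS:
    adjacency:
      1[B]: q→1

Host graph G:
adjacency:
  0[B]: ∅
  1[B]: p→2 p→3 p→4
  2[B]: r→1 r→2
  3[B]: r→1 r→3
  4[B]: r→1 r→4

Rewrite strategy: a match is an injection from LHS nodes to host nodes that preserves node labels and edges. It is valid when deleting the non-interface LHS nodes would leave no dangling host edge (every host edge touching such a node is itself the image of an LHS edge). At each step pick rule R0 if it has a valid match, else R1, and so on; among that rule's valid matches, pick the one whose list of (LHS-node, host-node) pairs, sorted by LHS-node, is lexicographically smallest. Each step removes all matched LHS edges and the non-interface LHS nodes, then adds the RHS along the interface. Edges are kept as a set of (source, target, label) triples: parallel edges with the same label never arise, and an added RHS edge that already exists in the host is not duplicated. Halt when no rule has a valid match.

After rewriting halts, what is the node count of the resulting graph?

Answer: 2

Derivation:
[0] host  ⇒  5 nodes, 9 edges  {1-p->2 1-p->3 1-p->4 2-r->1 2-r->2 3-r->1 3-r->3 4-r->1 4-r->4}
[1] R0 @ {0↦1, 1↦2}  ⇒  4 nodes, 6 edges  {1-p->3 1-p->4 3-r->1 3-r->3 4-r->1 4-r->4}
[2] R0 @ {0↦1, 1↦3}  ⇒  3 nodes, 3 edges  {1-p->4 4-r->1 4-r->4}
[3] R0 @ {0↦1, 1↦4}  ⇒  2 nodes, 0 edges  {∅}
halt: no rule applies after step 3
NF nodes: {0:B, 1:B}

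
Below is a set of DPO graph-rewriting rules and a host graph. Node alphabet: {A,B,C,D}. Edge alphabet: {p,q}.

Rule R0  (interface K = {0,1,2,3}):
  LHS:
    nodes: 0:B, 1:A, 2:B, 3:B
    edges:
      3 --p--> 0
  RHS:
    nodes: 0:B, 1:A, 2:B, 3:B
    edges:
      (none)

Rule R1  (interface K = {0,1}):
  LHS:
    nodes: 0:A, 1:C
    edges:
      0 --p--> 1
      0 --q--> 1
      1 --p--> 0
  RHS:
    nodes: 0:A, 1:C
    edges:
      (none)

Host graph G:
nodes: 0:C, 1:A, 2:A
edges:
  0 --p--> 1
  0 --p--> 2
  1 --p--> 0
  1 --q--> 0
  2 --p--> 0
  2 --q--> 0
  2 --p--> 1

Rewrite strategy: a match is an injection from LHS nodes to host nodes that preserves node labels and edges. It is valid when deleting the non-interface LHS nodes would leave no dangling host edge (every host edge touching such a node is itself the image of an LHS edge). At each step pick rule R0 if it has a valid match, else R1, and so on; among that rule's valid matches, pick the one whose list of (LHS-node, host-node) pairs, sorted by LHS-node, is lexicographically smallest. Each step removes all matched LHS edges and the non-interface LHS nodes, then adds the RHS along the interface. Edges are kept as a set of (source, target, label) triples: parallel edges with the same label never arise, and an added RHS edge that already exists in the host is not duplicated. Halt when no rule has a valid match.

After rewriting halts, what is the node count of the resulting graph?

Answer: 3

Steps:
start.  V:3 E:7  edges: 0-p->1 0-p->2 1-p->0 1-q->0 2-p->0 2-q->0 2-p->1
1. fire R1 via {0↦1, 1↦0}  →  V:3 E:4  edges: 0-p->2 2-p->0 2-q->0 2-p->1
2. fire R1 via {0↦2, 1↦0}  →  V:3 E:1  edges: 2-p->1
final graph: no rule applies after step 2
NF nodes: {0:C, 1:A, 2:A}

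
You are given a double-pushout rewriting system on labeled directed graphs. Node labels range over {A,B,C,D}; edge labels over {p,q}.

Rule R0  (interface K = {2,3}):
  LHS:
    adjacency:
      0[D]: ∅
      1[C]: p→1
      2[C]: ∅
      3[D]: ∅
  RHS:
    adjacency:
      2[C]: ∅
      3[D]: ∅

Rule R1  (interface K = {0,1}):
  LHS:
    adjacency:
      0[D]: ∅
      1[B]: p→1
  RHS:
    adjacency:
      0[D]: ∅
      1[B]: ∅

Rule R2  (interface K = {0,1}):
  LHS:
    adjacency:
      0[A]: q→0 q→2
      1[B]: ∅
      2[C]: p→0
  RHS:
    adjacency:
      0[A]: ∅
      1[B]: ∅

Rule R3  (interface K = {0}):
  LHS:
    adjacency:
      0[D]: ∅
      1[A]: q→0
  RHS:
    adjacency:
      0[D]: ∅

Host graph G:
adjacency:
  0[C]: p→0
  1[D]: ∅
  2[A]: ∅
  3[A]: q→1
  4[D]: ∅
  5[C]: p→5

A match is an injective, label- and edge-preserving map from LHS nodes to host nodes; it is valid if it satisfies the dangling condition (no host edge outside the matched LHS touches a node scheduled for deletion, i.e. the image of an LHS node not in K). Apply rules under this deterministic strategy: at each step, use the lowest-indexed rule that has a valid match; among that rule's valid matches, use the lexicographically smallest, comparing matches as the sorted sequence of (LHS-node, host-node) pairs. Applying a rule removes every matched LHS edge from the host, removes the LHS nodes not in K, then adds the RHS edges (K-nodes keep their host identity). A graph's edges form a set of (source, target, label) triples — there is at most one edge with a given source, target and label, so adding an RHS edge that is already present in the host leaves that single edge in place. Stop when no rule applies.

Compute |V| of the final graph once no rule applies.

start.  V:6 E:3  edges: 0-p->0 3-q->1 5-p->5
1. fire R0 via {0↦4, 1↦0, 2↦5, 3↦1}  →  V:4 E:2  edges: 3-q->1 5-p->5
2. fire R3 via {0↦1, 1↦3}  →  V:3 E:1  edges: 5-p->5
final graph: no rule applies after step 2
NF nodes: {1:D, 2:A, 5:C}

Answer: 3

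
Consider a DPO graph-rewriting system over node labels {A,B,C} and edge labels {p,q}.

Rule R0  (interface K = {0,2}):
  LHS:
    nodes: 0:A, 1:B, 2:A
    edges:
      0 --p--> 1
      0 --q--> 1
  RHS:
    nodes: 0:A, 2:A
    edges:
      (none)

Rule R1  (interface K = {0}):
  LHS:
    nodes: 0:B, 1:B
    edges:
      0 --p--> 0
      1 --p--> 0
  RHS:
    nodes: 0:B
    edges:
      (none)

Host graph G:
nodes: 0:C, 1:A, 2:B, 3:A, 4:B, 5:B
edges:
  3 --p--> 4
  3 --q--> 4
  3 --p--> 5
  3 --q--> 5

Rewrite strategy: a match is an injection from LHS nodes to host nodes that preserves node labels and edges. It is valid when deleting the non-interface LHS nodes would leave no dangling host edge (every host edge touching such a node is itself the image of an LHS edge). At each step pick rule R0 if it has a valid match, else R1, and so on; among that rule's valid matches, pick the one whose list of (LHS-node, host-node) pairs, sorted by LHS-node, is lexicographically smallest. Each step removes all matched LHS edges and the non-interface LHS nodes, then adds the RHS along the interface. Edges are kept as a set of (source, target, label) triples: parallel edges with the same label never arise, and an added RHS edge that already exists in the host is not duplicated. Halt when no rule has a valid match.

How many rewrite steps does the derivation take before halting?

Answer: 2

Steps:
[0] host  ⇒  6 nodes, 4 edges  {3-p->4 3-q->4 3-p->5 3-q->5}
[1] R0 @ {0↦3, 1↦4, 2↦1}  ⇒  5 nodes, 2 edges  {3-p->5 3-q->5}
[2] R0 @ {0↦3, 1↦5, 2↦1}  ⇒  4 nodes, 0 edges  {∅}
normal form: no rule applies after step 2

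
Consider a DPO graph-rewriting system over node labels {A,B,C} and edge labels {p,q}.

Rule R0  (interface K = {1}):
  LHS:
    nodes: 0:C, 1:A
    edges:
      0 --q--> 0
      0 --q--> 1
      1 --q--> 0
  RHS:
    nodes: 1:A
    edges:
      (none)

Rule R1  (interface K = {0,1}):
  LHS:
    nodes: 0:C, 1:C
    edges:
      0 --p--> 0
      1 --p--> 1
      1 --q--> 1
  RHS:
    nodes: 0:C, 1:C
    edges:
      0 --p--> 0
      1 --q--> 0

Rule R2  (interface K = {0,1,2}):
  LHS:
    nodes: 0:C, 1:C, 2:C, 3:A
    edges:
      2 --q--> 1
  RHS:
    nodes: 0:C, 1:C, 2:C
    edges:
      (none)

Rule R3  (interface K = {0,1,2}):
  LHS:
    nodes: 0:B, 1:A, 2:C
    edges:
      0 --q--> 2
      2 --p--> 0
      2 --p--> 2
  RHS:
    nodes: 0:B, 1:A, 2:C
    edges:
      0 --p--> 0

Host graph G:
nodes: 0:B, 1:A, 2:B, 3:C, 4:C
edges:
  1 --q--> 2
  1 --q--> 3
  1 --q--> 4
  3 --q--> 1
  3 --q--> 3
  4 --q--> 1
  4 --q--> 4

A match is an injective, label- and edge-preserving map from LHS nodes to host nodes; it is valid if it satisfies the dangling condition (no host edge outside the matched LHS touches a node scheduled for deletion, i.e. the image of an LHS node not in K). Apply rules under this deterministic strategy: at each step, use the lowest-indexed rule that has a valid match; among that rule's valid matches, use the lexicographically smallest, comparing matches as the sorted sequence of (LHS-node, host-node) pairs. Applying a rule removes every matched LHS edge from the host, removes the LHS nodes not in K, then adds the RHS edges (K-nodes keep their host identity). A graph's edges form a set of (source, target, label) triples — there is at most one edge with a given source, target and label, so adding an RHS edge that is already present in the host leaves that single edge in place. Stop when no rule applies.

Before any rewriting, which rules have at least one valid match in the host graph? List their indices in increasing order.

R0: 2 valid matches — {0↦3, 1↦1}, {0↦4, 1↦1}
R1: no valid match — LHS pattern not found
R2: no valid match — LHS pattern not found
R3: no valid match — LHS pattern not found

Answer: [R0]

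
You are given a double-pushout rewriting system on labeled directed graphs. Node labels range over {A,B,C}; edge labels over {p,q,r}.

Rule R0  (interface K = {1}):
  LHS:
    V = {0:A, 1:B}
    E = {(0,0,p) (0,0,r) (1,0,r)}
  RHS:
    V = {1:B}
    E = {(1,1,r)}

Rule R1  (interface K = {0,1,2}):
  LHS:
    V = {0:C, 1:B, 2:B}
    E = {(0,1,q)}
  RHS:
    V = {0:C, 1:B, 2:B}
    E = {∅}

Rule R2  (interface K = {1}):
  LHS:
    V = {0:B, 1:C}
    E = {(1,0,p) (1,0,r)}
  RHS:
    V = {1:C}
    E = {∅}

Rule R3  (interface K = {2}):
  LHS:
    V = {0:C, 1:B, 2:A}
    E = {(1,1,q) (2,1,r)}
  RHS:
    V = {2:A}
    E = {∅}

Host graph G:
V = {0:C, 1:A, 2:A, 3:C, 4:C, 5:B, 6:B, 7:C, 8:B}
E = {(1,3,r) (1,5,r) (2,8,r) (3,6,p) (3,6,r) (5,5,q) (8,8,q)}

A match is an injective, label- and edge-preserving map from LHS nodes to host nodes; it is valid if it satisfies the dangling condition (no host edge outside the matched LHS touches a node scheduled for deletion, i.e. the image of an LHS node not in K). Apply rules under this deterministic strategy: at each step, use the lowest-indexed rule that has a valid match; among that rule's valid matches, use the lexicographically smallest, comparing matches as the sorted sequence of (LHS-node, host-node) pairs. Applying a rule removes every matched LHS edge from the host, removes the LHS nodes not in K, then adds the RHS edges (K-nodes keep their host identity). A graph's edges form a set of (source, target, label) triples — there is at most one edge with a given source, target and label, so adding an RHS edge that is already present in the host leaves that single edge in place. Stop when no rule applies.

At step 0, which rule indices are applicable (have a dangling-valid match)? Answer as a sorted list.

Answer: [R2,R3]

Derivation:
R0: no valid match — LHS pattern not found
R1: no valid match — LHS pattern not found
R2: 1 valid match — {0↦6, 1↦3}
R3: 6 valid matches — {0↦0, 1↦5, 2↦1}, {0↦0, 1↦8, 2↦2}, {0↦4, 1↦5, 2↦1} (+3 more)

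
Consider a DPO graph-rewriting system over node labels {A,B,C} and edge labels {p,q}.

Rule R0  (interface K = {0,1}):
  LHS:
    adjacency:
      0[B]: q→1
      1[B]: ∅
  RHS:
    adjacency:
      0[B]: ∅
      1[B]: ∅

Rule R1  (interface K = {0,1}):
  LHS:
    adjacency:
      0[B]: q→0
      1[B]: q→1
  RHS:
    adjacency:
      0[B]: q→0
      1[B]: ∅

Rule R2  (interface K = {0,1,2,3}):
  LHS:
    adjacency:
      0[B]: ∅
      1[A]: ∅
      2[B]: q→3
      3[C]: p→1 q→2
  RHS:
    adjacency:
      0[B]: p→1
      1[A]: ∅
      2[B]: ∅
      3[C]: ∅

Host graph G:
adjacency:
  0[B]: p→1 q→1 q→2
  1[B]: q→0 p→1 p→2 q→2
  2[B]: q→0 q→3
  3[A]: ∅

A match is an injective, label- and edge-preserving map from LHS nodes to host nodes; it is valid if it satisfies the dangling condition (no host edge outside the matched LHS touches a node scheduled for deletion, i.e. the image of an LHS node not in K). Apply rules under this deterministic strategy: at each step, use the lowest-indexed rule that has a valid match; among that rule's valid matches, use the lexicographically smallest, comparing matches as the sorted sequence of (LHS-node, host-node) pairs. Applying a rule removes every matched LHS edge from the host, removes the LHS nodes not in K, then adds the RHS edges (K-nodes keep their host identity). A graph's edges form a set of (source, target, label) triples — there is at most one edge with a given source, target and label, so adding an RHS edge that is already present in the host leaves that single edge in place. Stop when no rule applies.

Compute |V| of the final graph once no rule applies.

Answer: 4

Rewrite trace:
initial: |V|=4 |E|=9  E = 0-p->1 0-q->1 0-q->2 1-q->0 1-p->1 1-p->2 1-q->2 2-q->0 2-q->3
step 1: apply R0 at {0↦0, 1↦1}  → |V|=4 |E|=8  E = 0-p->1 0-q->2 1-q->0 1-p->1 1-p->2 1-q->2 2-q->0 2-q->3
step 2: apply R0 at {0↦0, 1↦2}  → |V|=4 |E|=7  E = 0-p->1 1-q->0 1-p->1 1-p->2 1-q->2 2-q->0 2-q->3
step 3: apply R0 at {0↦1, 1↦0}  → |V|=4 |E|=6  E = 0-p->1 1-p->1 1-p->2 1-q->2 2-q->0 2-q->3
step 4: apply R0 at {0↦1, 1↦2}  → |V|=4 |E|=5  E = 0-p->1 1-p->1 1-p->2 2-q->0 2-q->3
step 5: apply R0 at {0↦2, 1↦0}  → |V|=4 |E|=4  E = 0-p->1 1-p->1 1-p->2 2-q->3
halt: no rule applies after step 5
NF nodes: {0:B, 1:B, 2:B, 3:A}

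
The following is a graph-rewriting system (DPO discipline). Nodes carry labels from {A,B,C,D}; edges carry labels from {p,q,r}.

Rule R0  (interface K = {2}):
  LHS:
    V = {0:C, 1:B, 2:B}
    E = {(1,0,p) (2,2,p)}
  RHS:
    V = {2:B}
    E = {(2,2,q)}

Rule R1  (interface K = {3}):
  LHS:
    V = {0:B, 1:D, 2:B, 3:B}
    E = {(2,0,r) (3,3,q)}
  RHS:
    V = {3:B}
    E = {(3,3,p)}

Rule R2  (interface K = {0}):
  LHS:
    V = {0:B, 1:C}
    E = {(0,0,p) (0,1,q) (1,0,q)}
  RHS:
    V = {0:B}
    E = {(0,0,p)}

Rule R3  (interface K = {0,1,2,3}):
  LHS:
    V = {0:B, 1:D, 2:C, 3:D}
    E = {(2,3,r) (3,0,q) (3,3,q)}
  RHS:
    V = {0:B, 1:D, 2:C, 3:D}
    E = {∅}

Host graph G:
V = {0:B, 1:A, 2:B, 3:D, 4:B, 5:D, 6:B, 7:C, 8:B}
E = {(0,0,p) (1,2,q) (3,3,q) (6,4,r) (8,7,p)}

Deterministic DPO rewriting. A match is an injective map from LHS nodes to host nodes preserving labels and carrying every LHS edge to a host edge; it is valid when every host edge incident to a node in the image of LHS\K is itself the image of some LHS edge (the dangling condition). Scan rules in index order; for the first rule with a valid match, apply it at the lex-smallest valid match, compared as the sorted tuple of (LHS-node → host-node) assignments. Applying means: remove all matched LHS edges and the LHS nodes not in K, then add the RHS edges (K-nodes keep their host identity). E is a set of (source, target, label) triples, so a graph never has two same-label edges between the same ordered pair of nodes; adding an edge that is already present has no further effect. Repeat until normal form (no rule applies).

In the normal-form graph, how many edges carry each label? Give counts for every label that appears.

Answer: p:1 q:2

Derivation:
start.  V:9 E:5  edges: 0-p->0 1-q->2 3-q->3 6-r->4 8-p->7
1. fire R0 via {0↦7, 1↦8, 2↦0}  →  V:7 E:4  edges: 0-q->0 1-q->2 3-q->3 6-r->4
2. fire R1 via {0↦4, 1↦5, 2↦6, 3↦0}  →  V:4 E:3  edges: 0-p->0 1-q->2 3-q->3
final graph: no rule applies after step 2
NF edges: [(0, 0, 'p'), (1, 2, 'q'), (3, 3, 'q')]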